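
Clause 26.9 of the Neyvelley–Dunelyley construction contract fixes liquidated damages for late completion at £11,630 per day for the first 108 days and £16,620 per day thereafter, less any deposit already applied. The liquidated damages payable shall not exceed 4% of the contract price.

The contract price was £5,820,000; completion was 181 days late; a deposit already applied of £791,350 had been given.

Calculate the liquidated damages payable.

First 108 days: 108 × £11,630 = £1,256,040
Remaining days: (181 − 108) × £16,620 = £1,213,260
Accrued per-day damages: £1,256,040 + £1,213,260 = £2,469,300
Less deposit already applied: £2,469,300 − £791,350 = £1,677,950
Cap: 4% of £5,820,000 = £232,800
Cap at £232,800: £1,677,950 exceeds the cap → £232,800

£232,800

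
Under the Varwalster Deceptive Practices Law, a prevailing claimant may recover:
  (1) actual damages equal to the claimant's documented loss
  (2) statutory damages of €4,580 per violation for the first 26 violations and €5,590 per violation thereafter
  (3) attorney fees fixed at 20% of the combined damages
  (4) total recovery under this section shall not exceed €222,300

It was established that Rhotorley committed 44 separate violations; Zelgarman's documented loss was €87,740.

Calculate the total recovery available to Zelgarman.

First 26 violations: 26 × €4,580 = €119,080
Remaining violations: (44 − 26) × €5,590 = €100,620
Statutory damages: €119,080 + €100,620 = €219,700
Combined damages: €87,740 + €219,700 = €307,440
Attorney fees: 20% of €307,440 = €61,488
Total before cap: €307,440 + €61,488 = €368,928
Cap at €222,300: €368,928 exceeds the cap → €222,300

€222,300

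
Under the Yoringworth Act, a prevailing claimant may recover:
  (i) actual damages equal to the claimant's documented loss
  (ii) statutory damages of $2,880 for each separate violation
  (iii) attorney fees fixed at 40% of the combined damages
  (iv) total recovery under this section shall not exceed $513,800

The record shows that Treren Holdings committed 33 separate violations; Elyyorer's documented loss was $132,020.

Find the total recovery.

$317,884

Statutory damages: 33 × $2,880 = $95,040
Combined damages: $132,020 + $95,040 = $227,060
Attorney fees: 40% of $227,060 = $90,824
Total before cap: $227,060 + $90,824 = $317,884
Cap at $513,800: $317,884 is within the cap, no reduction.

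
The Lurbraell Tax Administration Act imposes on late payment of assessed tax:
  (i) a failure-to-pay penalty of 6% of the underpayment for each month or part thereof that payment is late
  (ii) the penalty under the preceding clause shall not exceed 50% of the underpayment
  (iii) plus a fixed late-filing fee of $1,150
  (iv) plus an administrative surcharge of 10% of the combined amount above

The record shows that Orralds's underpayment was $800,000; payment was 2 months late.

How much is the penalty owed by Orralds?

$106,865

Accrued rate: 6% × 2 = 12%, capped at 50% → 12%
Failure-to-pay penalty: 12% of $800,000 = $96,000
Penalty before surcharge: $96,000 + $1,150 = $97,150
Administrative surcharge: 10% of $97,150 = $9,715
Total penalty: $97,150 + $9,715 = $106,865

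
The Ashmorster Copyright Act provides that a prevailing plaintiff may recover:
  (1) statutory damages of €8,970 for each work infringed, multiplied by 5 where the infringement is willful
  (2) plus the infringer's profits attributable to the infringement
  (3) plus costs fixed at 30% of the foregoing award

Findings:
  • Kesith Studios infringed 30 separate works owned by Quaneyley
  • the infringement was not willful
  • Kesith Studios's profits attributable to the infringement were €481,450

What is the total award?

Statutory damages: 30 × €8,970 = €269,100
Infringement not willful: no ×5 enhancement.
Combined award: €269,100 + €481,450 = €750,550
Costs: 30% of €750,550 = €225,165
Award plus costs: €750,550 + €225,165 = €975,715

€975,715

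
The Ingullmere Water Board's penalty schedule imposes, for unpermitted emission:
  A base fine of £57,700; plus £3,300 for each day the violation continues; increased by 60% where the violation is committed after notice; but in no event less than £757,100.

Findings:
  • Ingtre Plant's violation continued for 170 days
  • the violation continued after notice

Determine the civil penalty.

Per-day component: 170 × £3,300 = £561,000
Base plus per-day: £57,700 + £561,000 = £618,700
Enhancement: 60% of £618,700 = £371,220
Enhanced fine: £618,700 + £371,220 = £989,920
Minimum £757,100: £989,920 meets the minimum, no increase.

Civil penalty: £989,920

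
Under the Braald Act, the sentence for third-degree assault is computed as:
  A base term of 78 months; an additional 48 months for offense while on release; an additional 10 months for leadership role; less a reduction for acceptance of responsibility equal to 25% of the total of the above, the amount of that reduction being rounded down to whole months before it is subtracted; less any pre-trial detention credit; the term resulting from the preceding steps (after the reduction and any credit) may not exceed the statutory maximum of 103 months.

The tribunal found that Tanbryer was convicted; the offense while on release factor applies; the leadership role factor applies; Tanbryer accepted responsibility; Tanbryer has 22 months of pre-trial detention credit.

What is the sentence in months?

Offense while on release enhancement: +48 months
Leadership role enhancement: +10 months
Adjusted term: 78 months + 48 months + 10 months = 136 months
Acceptance of responsibility reduction: 25% of 136 months = 34 months (rounded down)
After reduction: 136 − 34 = 102 months
Less pre-trial detention credit: 102 months − 22 months = 80 months
Cap at 103 months: 80 months is within the cap, no reduction.

80 months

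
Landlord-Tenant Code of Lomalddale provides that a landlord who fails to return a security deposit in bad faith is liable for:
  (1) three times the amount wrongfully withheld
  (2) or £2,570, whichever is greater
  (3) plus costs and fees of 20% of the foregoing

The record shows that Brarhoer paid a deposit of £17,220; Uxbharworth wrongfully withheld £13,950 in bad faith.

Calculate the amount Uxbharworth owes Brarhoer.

£50,220

Trebled: 3 × £13,950 = £41,850
Minimum £2,570: £41,850 meets the minimum, no increase.
Costs and fees: 20% of £41,850 = £8,370
Total recovery: £41,850 + £8,370 = £50,220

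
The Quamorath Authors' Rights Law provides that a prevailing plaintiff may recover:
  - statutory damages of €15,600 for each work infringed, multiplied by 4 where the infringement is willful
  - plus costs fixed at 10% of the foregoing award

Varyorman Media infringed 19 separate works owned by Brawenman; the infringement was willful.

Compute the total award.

€1,304,160

Statutory damages: 19 × €15,600 = €296,400
Multiplied by 4: 4 × €296,400 = €1,185,600
Costs: 10% of €1,185,600 = €118,560
Award plus costs: €1,185,600 + €118,560 = €1,304,160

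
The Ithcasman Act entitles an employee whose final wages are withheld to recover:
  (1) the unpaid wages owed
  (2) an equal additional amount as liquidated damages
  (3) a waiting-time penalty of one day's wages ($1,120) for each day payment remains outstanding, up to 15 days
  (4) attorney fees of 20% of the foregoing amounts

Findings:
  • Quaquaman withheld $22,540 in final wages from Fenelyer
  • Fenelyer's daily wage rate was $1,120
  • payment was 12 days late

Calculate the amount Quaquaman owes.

Liquidated damages (equal amount): $22,540
Penalty days: min(12, 15) = 12
Waiting-time penalty: 12 × $1,120 = $13,440
Subtotal: $22,540 + $22,540 + $13,440 = $58,520
Attorney fees: 20% of $58,520 = $11,704
Total award: $58,520 + $11,704 = $70,224

$70,224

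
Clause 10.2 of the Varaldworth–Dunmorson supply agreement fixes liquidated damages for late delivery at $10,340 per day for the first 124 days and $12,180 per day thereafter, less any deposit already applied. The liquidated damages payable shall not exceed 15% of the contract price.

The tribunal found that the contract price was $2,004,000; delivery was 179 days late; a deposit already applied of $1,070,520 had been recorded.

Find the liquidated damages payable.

$300,600

First 124 days: 124 × $10,340 = $1,282,160
Remaining days: (179 − 124) × $12,180 = $669,900
Accrued per-day damages: $1,282,160 + $669,900 = $1,952,060
Less deposit already applied: $1,952,060 − $1,070,520 = $881,540
Cap: 15% of $2,004,000 = $300,600
Cap at $300,600: $881,540 exceeds the cap → $300,600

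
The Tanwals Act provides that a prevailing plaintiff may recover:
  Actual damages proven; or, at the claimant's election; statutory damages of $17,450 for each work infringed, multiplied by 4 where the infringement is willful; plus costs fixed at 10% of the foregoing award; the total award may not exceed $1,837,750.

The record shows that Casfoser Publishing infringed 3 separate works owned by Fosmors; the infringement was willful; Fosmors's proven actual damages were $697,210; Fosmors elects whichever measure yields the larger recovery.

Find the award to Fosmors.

Statutory damages: 3 × $17,450 = $52,350
Multiplied by 4: 4 × $52,350 = $209,400
Greater of actual damages ($697,210) or enhanced statutory damages ($209,400): $697,210
Costs: 10% of $697,210 = $69,721
Award plus costs: $697,210 + $69,721 = $766,931
Cap at $1,837,750: $766,931 is within the cap, no reduction.

$766,931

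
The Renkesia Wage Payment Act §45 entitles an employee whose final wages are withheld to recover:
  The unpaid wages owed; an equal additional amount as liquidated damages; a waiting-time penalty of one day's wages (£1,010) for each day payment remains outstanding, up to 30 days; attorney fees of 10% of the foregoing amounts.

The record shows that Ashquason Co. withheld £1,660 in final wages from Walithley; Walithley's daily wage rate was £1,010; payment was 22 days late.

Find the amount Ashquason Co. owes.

Liquidated damages (equal amount): £1,660
Penalty days: min(22, 30) = 22
Waiting-time penalty: 22 × £1,010 = £22,220
Subtotal: £1,660 + £1,660 + £22,220 = £25,540
Attorney fees: 10% of £25,540 = £2,554
Total award: £25,540 + £2,554 = £28,094

£28,094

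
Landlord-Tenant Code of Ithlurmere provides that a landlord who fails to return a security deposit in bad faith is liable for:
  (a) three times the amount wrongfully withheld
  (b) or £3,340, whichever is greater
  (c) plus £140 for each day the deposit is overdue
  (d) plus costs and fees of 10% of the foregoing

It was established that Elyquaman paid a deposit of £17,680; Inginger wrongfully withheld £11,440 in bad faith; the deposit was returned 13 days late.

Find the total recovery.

Trebled: 3 × £11,440 = £34,320
Minimum £3,340: £34,320 meets the minimum, no increase.
Late-return penalty: 13 × £140 = £1,820
Damages plus late penalty: £34,320 + £1,820 = £36,140
Costs and fees: 10% of £36,140 = £3,614
Total recovery: £36,140 + £3,614 = £39,754

£39,754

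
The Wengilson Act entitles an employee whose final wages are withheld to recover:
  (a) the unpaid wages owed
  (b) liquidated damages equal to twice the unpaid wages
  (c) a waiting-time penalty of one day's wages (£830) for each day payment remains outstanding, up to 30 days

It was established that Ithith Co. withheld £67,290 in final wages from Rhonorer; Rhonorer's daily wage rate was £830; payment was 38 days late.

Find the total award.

£226,770

Doubled: 2 × £67,290 = £134,580
Penalty days: min(38, 30) = 30
Waiting-time penalty: 30 × £830 = £24,900
Total award: £67,290 + £134,580 + £24,900 = £226,770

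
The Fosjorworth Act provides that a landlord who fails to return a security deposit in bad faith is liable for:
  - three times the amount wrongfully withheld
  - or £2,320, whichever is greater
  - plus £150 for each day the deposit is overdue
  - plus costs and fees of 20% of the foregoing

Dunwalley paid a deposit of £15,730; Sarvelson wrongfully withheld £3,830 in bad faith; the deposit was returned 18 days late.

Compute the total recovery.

Trebled: 3 × £3,830 = £11,490
Minimum £2,320: £11,490 meets the minimum, no increase.
Late-return penalty: 18 × £150 = £2,700
Damages plus late penalty: £11,490 + £2,700 = £14,190
Costs and fees: 20% of £14,190 = £2,838
Total recovery: £14,190 + £2,838 = £17,028

£17,028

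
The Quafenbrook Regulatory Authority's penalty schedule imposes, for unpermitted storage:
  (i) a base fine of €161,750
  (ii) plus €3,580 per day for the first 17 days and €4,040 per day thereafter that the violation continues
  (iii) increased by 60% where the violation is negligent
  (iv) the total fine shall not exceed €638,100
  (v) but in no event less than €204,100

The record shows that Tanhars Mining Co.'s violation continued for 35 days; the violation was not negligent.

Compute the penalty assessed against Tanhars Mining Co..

€295,330

First 17 days: 17 × €3,580 = €60,860
Remaining days: (35 − 17) × €4,040 = €72,720
Per-day component: €60,860 + €72,720 = €133,580
Base plus per-day: €161,750 + €133,580 = €295,330
The violation was not negligent: no 60% increase.
Cap at €638,100: €295,330 is within the cap, no reduction.
Minimum €204,100: €295,330 meets the minimum, no increase.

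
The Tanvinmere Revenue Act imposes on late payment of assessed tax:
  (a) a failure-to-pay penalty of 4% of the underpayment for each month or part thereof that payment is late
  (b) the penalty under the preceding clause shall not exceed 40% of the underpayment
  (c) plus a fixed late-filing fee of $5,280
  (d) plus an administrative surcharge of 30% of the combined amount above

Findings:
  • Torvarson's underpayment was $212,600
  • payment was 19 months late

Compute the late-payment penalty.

Accrued rate: 4% × 19 = 76%, capped at 40% → 40%
Failure-to-pay penalty: 40% of $212,600 = $85,040
Penalty before surcharge: $85,040 + $5,280 = $90,320
Administrative surcharge: 30% of $90,320 = $27,096
Total penalty: $90,320 + $27,096 = $117,416

Penalty: $117,416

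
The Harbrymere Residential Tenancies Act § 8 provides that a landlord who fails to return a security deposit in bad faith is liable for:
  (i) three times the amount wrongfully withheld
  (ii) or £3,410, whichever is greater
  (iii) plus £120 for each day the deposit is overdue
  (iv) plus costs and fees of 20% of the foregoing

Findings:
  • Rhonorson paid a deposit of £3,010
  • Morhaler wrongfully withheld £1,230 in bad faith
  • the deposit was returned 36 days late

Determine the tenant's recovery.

Trebled: 3 × £1,230 = £3,690
Minimum £3,410: £3,690 meets the minimum, no increase.
Late-return penalty: 36 × £120 = £4,320
Damages plus late penalty: £3,690 + £4,320 = £8,010
Costs and fees: 20% of £8,010 = £1,602
Total recovery: £8,010 + £1,602 = £9,612

Recovery: £9,612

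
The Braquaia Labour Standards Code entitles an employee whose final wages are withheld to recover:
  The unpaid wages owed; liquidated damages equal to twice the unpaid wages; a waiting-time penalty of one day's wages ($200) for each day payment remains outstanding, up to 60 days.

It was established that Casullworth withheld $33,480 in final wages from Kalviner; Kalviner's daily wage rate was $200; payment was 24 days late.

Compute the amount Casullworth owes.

Doubled: 2 × $33,480 = $66,960
Penalty days: min(24, 60) = 24
Waiting-time penalty: 24 × $200 = $4,800
Total award: $33,480 + $66,960 + $4,800 = $105,240

Total award: $105,240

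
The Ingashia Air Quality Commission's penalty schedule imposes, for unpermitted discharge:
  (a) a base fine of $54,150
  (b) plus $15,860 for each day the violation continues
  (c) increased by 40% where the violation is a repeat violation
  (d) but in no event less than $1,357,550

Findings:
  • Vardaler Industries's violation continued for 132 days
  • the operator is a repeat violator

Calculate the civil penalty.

Per-day component: 132 × $15,860 = $2,093,520
Base plus per-day: $54,150 + $2,093,520 = $2,147,670
Enhancement: 40% of $2,147,670 = $859,068
Enhanced fine: $2,147,670 + $859,068 = $3,006,738
Minimum $1,357,550: $3,006,738 meets the minimum, no increase.

$3,006,738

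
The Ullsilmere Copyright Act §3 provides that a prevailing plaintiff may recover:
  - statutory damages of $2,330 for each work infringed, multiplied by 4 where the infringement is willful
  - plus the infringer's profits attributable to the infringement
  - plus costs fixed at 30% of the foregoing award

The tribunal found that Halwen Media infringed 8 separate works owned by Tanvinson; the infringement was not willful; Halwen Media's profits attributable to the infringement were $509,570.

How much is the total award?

Statutory damages: 8 × $2,330 = $18,640
Infringement not willful: no ×4 enhancement.
Combined award: $18,640 + $509,570 = $528,210
Costs: 30% of $528,210 = $158,463
Award plus costs: $528,210 + $158,463 = $686,673

Award: $686,673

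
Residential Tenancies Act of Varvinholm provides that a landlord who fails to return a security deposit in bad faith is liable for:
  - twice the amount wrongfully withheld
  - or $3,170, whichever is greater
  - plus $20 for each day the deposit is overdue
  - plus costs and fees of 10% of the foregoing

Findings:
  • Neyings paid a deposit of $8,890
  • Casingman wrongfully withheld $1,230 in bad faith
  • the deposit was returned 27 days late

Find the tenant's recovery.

$4,081

Doubled: 2 × $1,230 = $2,460
Minimum $3,170: $2,460 is below the minimum → $3,170
Late-return penalty: 27 × $20 = $540
Damages plus late penalty: $3,170 + $540 = $3,710
Costs and fees: 10% of $3,710 = $371
Total recovery: $3,710 + $371 = $4,081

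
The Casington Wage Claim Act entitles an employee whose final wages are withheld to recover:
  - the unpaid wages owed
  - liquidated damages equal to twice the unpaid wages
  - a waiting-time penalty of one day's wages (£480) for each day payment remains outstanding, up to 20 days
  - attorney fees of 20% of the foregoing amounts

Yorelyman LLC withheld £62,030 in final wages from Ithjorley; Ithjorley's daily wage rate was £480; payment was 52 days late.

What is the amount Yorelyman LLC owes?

Doubled: 2 × £62,030 = £124,060
Penalty days: min(52, 20) = 20
Waiting-time penalty: 20 × £480 = £9,600
Subtotal: £62,030 + £124,060 + £9,600 = £195,690
Attorney fees: 20% of £195,690 = £39,138
Total award: £195,690 + £39,138 = £234,828

£234,828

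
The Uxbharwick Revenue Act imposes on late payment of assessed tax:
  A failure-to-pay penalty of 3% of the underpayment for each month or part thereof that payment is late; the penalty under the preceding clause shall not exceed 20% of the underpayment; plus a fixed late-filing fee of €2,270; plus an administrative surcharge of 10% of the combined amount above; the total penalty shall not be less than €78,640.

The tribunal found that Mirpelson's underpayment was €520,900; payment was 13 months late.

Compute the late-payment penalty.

Accrued rate: 3% × 13 = 39%, capped at 20% → 20%
Failure-to-pay penalty: 20% of €520,900 = €104,180
Penalty before surcharge: €104,180 + €2,270 = €106,450
Administrative surcharge: 10% of €106,450 = €10,645
Total penalty: €106,450 + €10,645 = €117,095
Minimum €78,640: €117,095 meets the minimum, no increase.

€117,095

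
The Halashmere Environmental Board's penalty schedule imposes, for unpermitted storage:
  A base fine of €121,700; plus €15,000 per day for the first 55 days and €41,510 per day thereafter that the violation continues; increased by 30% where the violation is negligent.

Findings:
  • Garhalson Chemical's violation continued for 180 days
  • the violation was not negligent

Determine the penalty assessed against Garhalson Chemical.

€6,135,450

First 55 days: 55 × €15,000 = €825,000
Remaining days: (180 − 55) × €41,510 = €5,188,750
Per-day component: €825,000 + €5,188,750 = €6,013,750
Base plus per-day: €121,700 + €6,013,750 = €6,135,450
The violation was not negligent: no 30% increase.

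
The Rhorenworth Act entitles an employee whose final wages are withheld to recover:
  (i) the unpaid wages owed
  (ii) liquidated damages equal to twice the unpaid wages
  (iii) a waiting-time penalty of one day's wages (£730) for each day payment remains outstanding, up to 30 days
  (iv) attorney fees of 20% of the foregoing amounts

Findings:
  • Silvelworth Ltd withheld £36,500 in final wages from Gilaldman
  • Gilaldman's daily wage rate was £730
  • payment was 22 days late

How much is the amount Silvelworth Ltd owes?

Doubled: 2 × £36,500 = £73,000
Penalty days: min(22, 30) = 22
Waiting-time penalty: 22 × £730 = £16,060
Subtotal: £36,500 + £73,000 + £16,060 = £125,560
Attorney fees: 20% of £125,560 = £25,112
Total award: £125,560 + £25,112 = £150,672

£150,672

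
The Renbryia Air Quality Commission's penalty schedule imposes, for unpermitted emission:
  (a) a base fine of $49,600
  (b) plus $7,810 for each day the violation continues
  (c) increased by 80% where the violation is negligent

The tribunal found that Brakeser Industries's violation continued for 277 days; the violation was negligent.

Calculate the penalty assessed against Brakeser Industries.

$3,983,346

Per-day component: 277 × $7,810 = $2,163,370
Base plus per-day: $49,600 + $2,163,370 = $2,212,970
Enhancement: 80% of $2,212,970 = $1,770,376
Enhanced fine: $2,212,970 + $1,770,376 = $3,983,346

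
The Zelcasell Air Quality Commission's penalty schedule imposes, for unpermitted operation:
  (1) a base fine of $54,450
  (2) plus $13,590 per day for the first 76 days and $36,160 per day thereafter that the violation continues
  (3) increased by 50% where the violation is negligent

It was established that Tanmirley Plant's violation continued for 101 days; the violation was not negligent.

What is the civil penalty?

$1,991,290

First 76 days: 76 × $13,590 = $1,032,840
Remaining days: (101 − 76) × $36,160 = $904,000
Per-day component: $1,032,840 + $904,000 = $1,936,840
Base plus per-day: $54,450 + $1,936,840 = $1,991,290
The violation was not negligent: no 50% increase.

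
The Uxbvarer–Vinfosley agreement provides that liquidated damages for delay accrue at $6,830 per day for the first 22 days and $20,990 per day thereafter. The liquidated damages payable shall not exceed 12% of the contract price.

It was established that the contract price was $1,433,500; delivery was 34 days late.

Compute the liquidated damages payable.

First 22 days: 22 × $6,830 = $150,260
Remaining days: (34 − 22) × $20,990 = $251,880
Accrued per-day damages: $150,260 + $251,880 = $402,140
Cap: 12% of $1,433,500 = $172,020
Cap at $172,020: $402,140 exceeds the cap → $172,020

Liquidated damages: $172,020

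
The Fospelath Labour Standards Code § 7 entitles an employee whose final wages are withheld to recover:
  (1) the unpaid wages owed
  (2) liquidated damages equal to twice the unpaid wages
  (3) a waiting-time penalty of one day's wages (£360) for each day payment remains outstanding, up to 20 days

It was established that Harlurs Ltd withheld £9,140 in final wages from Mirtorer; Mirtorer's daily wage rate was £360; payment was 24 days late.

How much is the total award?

Doubled: 2 × £9,140 = £18,280
Penalty days: min(24, 20) = 20
Waiting-time penalty: 20 × £360 = £7,200
Total award: £9,140 + £18,280 + £7,200 = £34,620

£34,620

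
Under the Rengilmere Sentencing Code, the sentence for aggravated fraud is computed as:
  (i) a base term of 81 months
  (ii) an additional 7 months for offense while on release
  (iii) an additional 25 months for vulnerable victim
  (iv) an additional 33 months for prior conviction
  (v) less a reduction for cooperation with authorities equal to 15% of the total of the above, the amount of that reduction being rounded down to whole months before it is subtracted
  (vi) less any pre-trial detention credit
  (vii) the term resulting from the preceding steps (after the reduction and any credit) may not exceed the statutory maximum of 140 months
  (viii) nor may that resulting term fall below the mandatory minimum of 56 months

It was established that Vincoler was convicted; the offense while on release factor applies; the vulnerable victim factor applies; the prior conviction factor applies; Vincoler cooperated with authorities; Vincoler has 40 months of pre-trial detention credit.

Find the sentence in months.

Offense while on release enhancement: +7 months
Vulnerable victim enhancement: +25 months
Prior conviction enhancement: +33 months
Adjusted term: 81 months + 7 months + 25 months + 33 months = 146 months
Cooperation with authorities reduction: 15% of 146 months = 21 months (rounded down)
After reduction: 146 − 21 = 125 months
Less pre-trial detention credit: 125 months − 40 months = 85 months
Cap at 140 months: 85 months is within the cap, no reduction.
Minimum 56 months: 85 months meets the minimum, no increase.

85 months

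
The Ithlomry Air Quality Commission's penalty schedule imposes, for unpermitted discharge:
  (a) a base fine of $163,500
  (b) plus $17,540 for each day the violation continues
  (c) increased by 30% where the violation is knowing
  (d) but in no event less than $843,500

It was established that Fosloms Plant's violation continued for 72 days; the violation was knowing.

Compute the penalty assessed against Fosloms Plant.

Per-day component: 72 × $17,540 = $1,262,880
Base plus per-day: $163,500 + $1,262,880 = $1,426,380
Enhancement: 30% of $1,426,380 = $427,914
Enhanced fine: $1,426,380 + $427,914 = $1,854,294
Minimum $843,500: $1,854,294 meets the minimum, no increase.

$1,854,294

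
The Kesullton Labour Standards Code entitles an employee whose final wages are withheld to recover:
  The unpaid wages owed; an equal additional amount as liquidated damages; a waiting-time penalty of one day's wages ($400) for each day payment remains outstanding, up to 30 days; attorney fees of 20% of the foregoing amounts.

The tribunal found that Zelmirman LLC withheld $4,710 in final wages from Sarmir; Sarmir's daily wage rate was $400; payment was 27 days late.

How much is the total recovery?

Liquidated damages (equal amount): $4,710
Penalty days: min(27, 30) = 27
Waiting-time penalty: 27 × $400 = $10,800
Subtotal: $4,710 + $4,710 + $10,800 = $20,220
Attorney fees: 20% of $20,220 = $4,044
Total award: $20,220 + $4,044 = $24,264

$24,264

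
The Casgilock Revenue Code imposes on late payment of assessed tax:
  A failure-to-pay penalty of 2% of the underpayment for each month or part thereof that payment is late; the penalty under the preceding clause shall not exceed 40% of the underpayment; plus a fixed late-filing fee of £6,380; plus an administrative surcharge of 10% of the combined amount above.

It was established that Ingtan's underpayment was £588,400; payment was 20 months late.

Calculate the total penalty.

£265,914

Accrued rate: 2% × 20 = 40%, capped at 40% → 40%
Failure-to-pay penalty: 40% of £588,400 = £235,360
Penalty before surcharge: £235,360 + £6,380 = £241,740
Administrative surcharge: 10% of £241,740 = £24,174
Total penalty: £241,740 + £24,174 = £265,914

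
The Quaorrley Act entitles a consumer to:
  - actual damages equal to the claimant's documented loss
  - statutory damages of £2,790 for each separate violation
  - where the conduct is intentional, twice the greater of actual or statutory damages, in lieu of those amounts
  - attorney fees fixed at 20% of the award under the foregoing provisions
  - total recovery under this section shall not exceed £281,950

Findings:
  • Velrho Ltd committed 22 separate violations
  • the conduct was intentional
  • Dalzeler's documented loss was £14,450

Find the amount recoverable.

£147,312

Statutory damages: 22 × £2,790 = £61,380
Greater of actual damages (£14,450) or statutory damages (£61,380): £61,380
Doubled: 2 × £61,380 = £122,760
Attorney fees: 20% of £122,760 = £24,552
Total before cap: £122,760 + £24,552 = £147,312
Cap at £281,950: £147,312 is within the cap, no reduction.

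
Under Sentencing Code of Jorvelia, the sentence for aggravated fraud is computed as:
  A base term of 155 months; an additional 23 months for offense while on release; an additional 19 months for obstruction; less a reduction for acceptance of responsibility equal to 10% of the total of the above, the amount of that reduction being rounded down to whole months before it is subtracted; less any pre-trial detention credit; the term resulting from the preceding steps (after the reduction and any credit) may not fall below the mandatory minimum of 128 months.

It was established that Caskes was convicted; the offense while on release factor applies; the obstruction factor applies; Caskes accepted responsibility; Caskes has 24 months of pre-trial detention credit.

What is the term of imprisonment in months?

154 months

Offense while on release enhancement: +23 months
Obstruction enhancement: +19 months
Adjusted term: 155 months + 23 months + 19 months = 197 months
Acceptance of responsibility reduction: 10% of 197 months = 19 months (rounded down)
After reduction: 197 − 19 = 178 months
Less pre-trial detention credit: 178 months − 24 months = 154 months
Minimum 128 months: 154 months meets the minimum, no increase.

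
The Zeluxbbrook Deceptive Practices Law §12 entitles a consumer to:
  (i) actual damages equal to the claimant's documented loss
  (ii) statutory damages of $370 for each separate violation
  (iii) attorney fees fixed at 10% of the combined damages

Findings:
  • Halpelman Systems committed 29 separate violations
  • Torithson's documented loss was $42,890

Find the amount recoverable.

$58,982

Statutory damages: 29 × $370 = $10,730
Combined damages: $42,890 + $10,730 = $53,620
Attorney fees: 10% of $53,620 = $5,362
Total recovery: $53,620 + $5,362 = $58,982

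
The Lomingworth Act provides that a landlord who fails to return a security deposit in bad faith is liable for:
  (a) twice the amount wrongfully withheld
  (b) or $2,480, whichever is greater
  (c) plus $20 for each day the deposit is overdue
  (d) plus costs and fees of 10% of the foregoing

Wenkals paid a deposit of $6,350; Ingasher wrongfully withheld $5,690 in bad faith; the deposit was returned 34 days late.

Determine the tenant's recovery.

$13,266

Doubled: 2 × $5,690 = $11,380
Minimum $2,480: $11,380 meets the minimum, no increase.
Late-return penalty: 34 × $20 = $680
Damages plus late penalty: $11,380 + $680 = $12,060
Costs and fees: 10% of $12,060 = $1,206
Total recovery: $12,060 + $1,206 = $13,266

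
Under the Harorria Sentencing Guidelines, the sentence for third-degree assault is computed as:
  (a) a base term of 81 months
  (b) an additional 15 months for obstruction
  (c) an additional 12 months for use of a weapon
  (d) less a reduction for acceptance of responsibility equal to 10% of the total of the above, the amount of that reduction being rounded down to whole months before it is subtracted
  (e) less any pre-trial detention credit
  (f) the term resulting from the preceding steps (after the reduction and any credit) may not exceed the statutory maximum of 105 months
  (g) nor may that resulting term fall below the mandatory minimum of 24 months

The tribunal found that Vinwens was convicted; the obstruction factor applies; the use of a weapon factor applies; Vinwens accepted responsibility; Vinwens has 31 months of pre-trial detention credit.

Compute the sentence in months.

67 months

Obstruction enhancement: +15 months
Use of a weapon enhancement: +12 months
Adjusted term: 81 months + 15 months + 12 months = 108 months
Acceptance of responsibility reduction: 10% of 108 months = 10 months (rounded down)
After reduction: 108 − 10 = 98 months
Less pre-trial detention credit: 98 months − 31 months = 67 months
Cap at 105 months: 67 months is within the cap, no reduction.
Minimum 24 months: 67 months meets the minimum, no increase.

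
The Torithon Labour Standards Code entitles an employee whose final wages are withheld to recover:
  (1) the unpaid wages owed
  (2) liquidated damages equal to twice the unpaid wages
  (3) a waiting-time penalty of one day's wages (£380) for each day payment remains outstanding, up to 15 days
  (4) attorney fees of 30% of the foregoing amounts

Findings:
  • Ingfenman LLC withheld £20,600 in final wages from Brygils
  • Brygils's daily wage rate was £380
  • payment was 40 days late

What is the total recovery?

Doubled: 2 × £20,600 = £41,200
Penalty days: min(40, 15) = 15
Waiting-time penalty: 15 × £380 = £5,700
Subtotal: £20,600 + £41,200 + £5,700 = £67,500
Attorney fees: 30% of £67,500 = £20,250
Total award: £67,500 + £20,250 = £87,750

£87,750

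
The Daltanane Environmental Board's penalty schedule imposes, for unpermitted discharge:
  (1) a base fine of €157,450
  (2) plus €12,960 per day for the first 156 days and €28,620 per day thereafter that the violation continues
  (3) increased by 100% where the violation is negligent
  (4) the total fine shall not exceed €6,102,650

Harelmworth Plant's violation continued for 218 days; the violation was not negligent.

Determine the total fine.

€3,953,650

First 156 days: 156 × €12,960 = €2,021,760
Remaining days: (218 − 156) × €28,620 = €1,774,440
Per-day component: €2,021,760 + €1,774,440 = €3,796,200
Base plus per-day: €157,450 + €3,796,200 = €3,953,650
The violation was not negligent: no 100% increase.
Cap at €6,102,650: €3,953,650 is within the cap, no reduction.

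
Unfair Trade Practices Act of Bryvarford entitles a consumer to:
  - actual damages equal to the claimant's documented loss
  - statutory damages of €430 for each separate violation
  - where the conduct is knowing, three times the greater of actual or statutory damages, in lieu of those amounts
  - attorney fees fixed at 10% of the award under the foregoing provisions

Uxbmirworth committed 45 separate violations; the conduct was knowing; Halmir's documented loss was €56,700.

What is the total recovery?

Statutory damages: 45 × €430 = €19,350
Greater of actual damages (€56,700) or statutory damages (€19,350): €56,700
Trebled: 3 × €56,700 = €170,100
Attorney fees: 10% of €170,100 = €17,010
Total recovery: €170,100 + €17,010 = €187,110

€187,110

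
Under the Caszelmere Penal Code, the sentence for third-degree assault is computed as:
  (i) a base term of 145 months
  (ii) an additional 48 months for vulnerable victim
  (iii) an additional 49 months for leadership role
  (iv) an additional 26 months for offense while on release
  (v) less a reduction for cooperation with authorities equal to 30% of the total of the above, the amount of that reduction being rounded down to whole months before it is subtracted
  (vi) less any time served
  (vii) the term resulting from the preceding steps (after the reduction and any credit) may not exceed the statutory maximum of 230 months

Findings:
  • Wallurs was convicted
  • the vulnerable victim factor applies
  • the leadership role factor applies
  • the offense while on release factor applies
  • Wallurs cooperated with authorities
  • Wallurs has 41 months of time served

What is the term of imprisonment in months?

147 months

Vulnerable victim enhancement: +48 months
Leadership role enhancement: +49 months
Offense while on release enhancement: +26 months
Adjusted term: 145 months + 48 months + 49 months + 26 months = 268 months
Cooperation with authorities reduction: 30% of 268 months = 80 months (rounded down)
After reduction: 268 − 80 = 188 months
Less time served: 188 months − 41 months = 147 months
Cap at 230 months: 147 months is within the cap, no reduction.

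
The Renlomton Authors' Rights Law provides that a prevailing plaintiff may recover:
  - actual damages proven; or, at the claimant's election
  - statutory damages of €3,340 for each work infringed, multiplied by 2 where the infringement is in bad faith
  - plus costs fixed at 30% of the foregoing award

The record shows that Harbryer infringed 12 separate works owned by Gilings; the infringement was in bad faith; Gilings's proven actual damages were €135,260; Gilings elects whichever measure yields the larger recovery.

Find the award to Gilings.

Statutory damages: 12 × €3,340 = €40,080
Doubled: 2 × €40,080 = €80,160
Greater of actual damages (€135,260) or enhanced statutory damages (€80,160): €135,260
Costs: 30% of €135,260 = €40,578
Award plus costs: €135,260 + €40,578 = €175,838

€175,838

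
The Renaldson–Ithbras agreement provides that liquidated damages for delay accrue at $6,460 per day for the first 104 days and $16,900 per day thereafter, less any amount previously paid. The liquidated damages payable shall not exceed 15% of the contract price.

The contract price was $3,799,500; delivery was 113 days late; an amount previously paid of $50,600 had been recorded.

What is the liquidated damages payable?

First 104 days: 104 × $6,460 = $671,840
Remaining days: (113 − 104) × $16,900 = $152,100
Accrued per-day damages: $671,840 + $152,100 = $823,940
Less amount previously paid: $823,940 − $50,600 = $773,340
Cap: 15% of $3,799,500 = $569,925
Cap at $569,925: $773,340 exceeds the cap → $569,925

$569,925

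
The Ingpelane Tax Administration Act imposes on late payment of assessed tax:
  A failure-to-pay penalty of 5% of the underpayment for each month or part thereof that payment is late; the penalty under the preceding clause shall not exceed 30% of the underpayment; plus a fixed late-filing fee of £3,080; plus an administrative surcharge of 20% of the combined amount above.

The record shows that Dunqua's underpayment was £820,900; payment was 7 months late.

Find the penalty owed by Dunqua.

£299,220

Accrued rate: 5% × 7 = 35%, capped at 30% → 30%
Failure-to-pay penalty: 30% of £820,900 = £246,270
Penalty before surcharge: £246,270 + £3,080 = £249,350
Administrative surcharge: 20% of £249,350 = £49,870
Total penalty: £249,350 + £49,870 = £299,220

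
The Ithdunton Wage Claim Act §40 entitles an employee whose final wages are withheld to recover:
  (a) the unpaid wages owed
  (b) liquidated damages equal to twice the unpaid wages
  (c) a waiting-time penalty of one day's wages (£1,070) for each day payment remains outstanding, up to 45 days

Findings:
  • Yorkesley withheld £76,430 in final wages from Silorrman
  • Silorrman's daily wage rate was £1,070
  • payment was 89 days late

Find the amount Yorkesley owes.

Doubled: 2 × £76,430 = £152,860
Penalty days: min(89, 45) = 45
Waiting-time penalty: 45 × £1,070 = £48,150
Total award: £76,430 + £152,860 + £48,150 = £277,440

£277,440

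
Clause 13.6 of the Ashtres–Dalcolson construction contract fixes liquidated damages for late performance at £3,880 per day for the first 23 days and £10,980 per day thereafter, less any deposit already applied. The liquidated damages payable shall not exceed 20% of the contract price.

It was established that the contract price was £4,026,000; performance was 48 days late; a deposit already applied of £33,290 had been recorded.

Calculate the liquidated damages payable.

£330,450

First 23 days: 23 × £3,880 = £89,240
Remaining days: (48 − 23) × £10,980 = £274,500
Accrued per-day damages: £89,240 + £274,500 = £363,740
Less deposit already applied: £363,740 − £33,290 = £330,450
Cap: 20% of £4,026,000 = £805,200
Cap at £805,200: £330,450 is within the cap, no reduction.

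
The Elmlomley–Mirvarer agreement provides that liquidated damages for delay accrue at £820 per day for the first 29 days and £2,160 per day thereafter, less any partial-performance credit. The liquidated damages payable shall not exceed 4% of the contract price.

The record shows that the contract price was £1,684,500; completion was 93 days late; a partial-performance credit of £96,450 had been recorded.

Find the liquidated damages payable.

First 29 days: 29 × £820 = £23,780
Remaining days: (93 − 29) × £2,160 = £138,240
Accrued per-day damages: £23,780 + £138,240 = £162,020
Less partial-performance credit: £162,020 − £96,450 = £65,570
Cap: 4% of £1,684,500 = £67,380
Cap at £67,380: £65,570 is within the cap, no reduction.

£65,570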